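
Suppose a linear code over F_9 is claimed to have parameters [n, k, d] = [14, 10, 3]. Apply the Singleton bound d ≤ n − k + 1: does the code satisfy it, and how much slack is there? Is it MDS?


Singleton RHS = n − k + 1 = 5, slack = 2, bound satisfied, not MDS.

Singleton bound: d ≤ n − k + 1.
Here n = 14, k = 10, so n − k + 1 = 5.
Given d = 3, check d ≤ 5: YES.
Slack = (n − k + 1) − d = 2.
The code is NOT MDS (slack = 2 > 0).
Description: the claimed parameters are [14, 10, 3]_9; such a code would be non-MDS.


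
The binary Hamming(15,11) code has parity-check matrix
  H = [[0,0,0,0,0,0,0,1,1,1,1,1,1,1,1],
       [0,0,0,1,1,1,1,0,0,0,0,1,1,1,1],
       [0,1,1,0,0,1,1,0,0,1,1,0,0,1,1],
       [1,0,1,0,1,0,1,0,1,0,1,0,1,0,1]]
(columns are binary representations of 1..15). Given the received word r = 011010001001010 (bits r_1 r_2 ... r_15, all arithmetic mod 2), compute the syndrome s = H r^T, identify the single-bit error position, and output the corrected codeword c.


s = (1, 1, 1, 1)^T, error position = 15, corrected codeword c = 011010001001011

Compute s = H r^T mod 2 one row at a time:
  s_1 = 0 + 1 + 0 + 0 + 1 + 0 + 1 + 0 = 3 ≡ 1 (mod 2).
  s_2 = 0 + 1 + 0 + 0 + 1 + 0 + 1 + 0 = 3 ≡ 1 (mod 2).
  s_3 = 1 + 1 + 0 + 0 + 0 + 0 + 1 + 0 = 3 ≡ 1 (mod 2).
  s_4 = 0 + 1 + 1 + 0 + 1 + 0 + 0 + 0 = 3 ≡ 1 (mod 2).
s = (1, 1, 1, 1)^T — this equals column 15 of H (binary 1111), so error is at position 15.
Correct: flip bit 15 of r = 011010001001010 to get c = 011010001001011.


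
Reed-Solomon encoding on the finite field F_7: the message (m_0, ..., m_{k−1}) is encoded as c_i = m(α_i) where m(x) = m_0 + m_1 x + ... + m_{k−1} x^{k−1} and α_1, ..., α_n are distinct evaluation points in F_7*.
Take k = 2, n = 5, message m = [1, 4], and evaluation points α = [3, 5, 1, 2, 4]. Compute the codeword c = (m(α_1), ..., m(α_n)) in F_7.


c = [6, 0, 5, 2, 3]

Message polynomial: m(x) = 1 + 4·x (mod 7).
For each evaluation point α_i, compute m(α_i) mod 7:
  α_1 = 3: Horner steps 4 → 6, so m(3) = 6.
  α_2 = 5: Horner steps 4 → 0, so m(5) = 0.
  α_3 = 1: Horner steps 4 → 5, so m(1) = 5.
  α_4 = 2: Horner steps 4 → 2, so m(2) = 2.
  α_5 = 4: Horner steps 4 → 3, so m(4) = 3.
Codeword c = [6, 0, 5, 2, 3] ∈ F_7^5.


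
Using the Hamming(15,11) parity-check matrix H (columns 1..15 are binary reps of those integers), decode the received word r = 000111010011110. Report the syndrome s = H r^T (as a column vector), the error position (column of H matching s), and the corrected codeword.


s = (1, 0, 1, 1)^T, error position = 11, corrected codeword c = 000111010001110

Compute s = H r^T mod 2 one row at a time:
  s_1 = 1 + 0 + 0 + 1 + 1 + 1 + 1 + 0 = 5 ≡ 1 (mod 2).
  s_2 = 1 + 1 + 1 + 0 + 1 + 1 + 1 + 0 = 6 ≡ 0 (mod 2).
  s_3 = 0 + 0 + 1 + 0 + 0 + 1 + 1 + 0 = 3 ≡ 1 (mod 2).
  s_4 = 0 + 0 + 1 + 0 + 0 + 1 + 1 + 0 = 3 ≡ 1 (mod 2).
s = (1, 0, 1, 1)^T — this equals column 11 of H (binary 1011), so error is at position 11.
Correct: flip bit 11 of r = 000111010011110 to get c = 000111010001110.


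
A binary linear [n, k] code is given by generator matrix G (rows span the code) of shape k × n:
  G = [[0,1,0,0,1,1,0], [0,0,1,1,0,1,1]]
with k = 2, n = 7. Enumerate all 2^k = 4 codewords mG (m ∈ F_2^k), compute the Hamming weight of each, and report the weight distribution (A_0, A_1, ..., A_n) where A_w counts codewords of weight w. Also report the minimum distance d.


Weight distribution: A_0 = 1, A_3 = 1, A_4 = 1, A_5 = 1. Minimum distance d = 3.

Enumerate all 2^2 = 4 messages m ∈ F_2^2.
For each, compute codeword c = mG in F_2^7, then tally its weight.
  m = 00 → c = 0000000, weight = 0.
  m = 10 → c = 0100110, weight = 3.
  m = 01 → c = 0011011, weight = 4.
  m = 11 → c = 0111101, weight = 5.
Tally weights:
  weight 0: 1 codewords.
  weight 3: 1 codewords.
  weight 4: 1 codewords.
  weight 5: 1 codewords.
Minimum distance d = smallest w > 0 with A_w > 0 = 3.
Sanity: Σ A_w = 4 = 2^2 = 4 ✓.


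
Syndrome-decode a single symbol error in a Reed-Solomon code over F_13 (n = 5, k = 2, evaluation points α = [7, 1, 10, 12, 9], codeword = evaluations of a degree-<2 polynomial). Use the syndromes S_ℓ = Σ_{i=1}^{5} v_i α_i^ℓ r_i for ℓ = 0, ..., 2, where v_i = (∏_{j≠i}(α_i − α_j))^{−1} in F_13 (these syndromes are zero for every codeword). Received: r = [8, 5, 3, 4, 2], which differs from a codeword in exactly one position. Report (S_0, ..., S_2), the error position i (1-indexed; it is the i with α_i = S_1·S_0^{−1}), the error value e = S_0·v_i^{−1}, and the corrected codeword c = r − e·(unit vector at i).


S = (5, 6, 2), error at position 5, error magnitude e = 6, c = [8, 5, 3, 4, 9].

Step 1: column multipliers v_i = (∏_{j≠i}(α_i − α_j))^{−1} mod 13.
  i = 1 (α = 7): (7−1)(7−10)(7−12)(7−9) = 6·(−3)·(−5)·(−2) = −180 ≡ 2, so v_1 = 2^{−1} = 7 (mod 13).
  i = 2 (α = 1): (1−7)(1−10)(1−12)(1−9) = (−6)·(−9)·(−11)·(−8) = 4752 ≡ 7, so v_2 = 7^{−1} = 2 (mod 13).
  i = 3 (α = 10): (10−7)(10−1)(10−12)(10−9) = 3·9·(−2)·1 = −54 ≡ 11, so v_3 = 11^{−1} = 6 (mod 13).
  i = 4 (α = 12): (12−7)(12−1)(12−10)(12−9) = 5·11·2·3 = 330 ≡ 5, so v_4 = 5^{−1} = 8 (mod 13).
  i = 5 (α = 9): (9−7)(9−1)(9−10)(9−12) = 2·8·(−1)·(−3) = 48 ≡ 9, so v_5 = 9^{−1} = 3 (mod 13).
  v = [7, 2, 6, 8, 3].
Step 2: syndromes of r = [8, 5, 3, 4, 2] (all sums mod 13).
  S_0 = Σ v_i r_i = 7·8 + 2·5 + 6·3 + 8·4 + 3·2 = 122 ≡ 5.
  S_1 = Σ v_i α_i r_i = 7·7·8 + 2·1·5 + 6·10·3 + 8·12·4 + 3·9·2 = 1020 ≡ 6.
  α_i^2 mod 13 = [10, 1, 9, 1, 3].
  S_2 = Σ v_i α_i^2 r_i = 7·10·8 + 2·1·5 + 6·9·3 + 8·1·4 + 3·3·2 = 782 ≡ 2.
  S = (5, 6, 2) ≠ 0, so r is not a codeword (an error is present).
Step 3: locate the error. For a single error e at position i, S_ℓ = v_i·e·α_i^ℓ, so α_err = S_1/S_0.
  S_0^{−1} = 5^{−1} = 8 (mod 13), so α_err = 6·8 = 48 ≡ 9 = α_5. Error position i = 5.
  Consistency check: S_2/S_1 = 2·11 = 22 ≡ 9 = α_err ✓ (single-error assumption holds).
Step 4: error magnitude e = S_0/v_5 = S_0·∏_{j≠5}(α_5 − α_j) = 5·9 = 45 ≡ 6 (mod 13).
Step 5: correct position 5: c_5 = r_5 − e = 2 − 6 ≡ 9 (mod 13). Hence c = [8, 5, 3, 4, 9].
  Check: interpolating c through the α_i gives m(x) = 11 + 7·x (degree < 2) with m(α_i) = c_i for every i, so c is indeed a codeword.


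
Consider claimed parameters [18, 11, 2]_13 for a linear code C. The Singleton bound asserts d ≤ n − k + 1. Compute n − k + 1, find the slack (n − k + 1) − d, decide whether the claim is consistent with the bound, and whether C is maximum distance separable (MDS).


Singleton RHS = n − k + 1 = 8, slack = 6, bound satisfied, not MDS.

Singleton bound: d ≤ n − k + 1.
Here n = 18, k = 11, so n − k + 1 = 8.
Given d = 2, check d ≤ 8: YES.
Slack = (n − k + 1) − d = 6.
The code is NOT MDS (slack = 6 > 0).
Description: the claimed parameters are [18, 11, 2]_13; such a code would be non-MDS.


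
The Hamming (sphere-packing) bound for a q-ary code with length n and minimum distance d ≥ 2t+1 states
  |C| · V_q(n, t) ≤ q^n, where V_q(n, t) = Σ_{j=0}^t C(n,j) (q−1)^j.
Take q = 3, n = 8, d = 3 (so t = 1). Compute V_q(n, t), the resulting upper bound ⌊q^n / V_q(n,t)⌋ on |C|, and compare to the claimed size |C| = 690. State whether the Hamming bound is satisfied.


V_q(n, t) = 17, q^n = 6561, Hamming bound = 385, |C| = 690 > bound (violated).

Step 1: Compute V_q(n, t) = Σ_{j=0}^1 C(n, j) (q−1)^j.
  j = 0: C(8,0)·(2)^0 = 1·1 = 1.
  j = 1: C(8,1)·(2)^1 = 8·2 = 16.
  V_q(n, t) = 1 + 16 = 17.
Step 2: q^n = 3^8 = 6561.
Step 3: Hamming bound ⌊q^n / V_q(n,t)⌋ = ⌊6561/17⌋ = 385.
Step 4: Compare |C| = 690 to 385: violated.
The claimed |C| lies above the Hamming bound, so no 3-ary code of length 8 with d ≥ 3 can have 690 codewords.


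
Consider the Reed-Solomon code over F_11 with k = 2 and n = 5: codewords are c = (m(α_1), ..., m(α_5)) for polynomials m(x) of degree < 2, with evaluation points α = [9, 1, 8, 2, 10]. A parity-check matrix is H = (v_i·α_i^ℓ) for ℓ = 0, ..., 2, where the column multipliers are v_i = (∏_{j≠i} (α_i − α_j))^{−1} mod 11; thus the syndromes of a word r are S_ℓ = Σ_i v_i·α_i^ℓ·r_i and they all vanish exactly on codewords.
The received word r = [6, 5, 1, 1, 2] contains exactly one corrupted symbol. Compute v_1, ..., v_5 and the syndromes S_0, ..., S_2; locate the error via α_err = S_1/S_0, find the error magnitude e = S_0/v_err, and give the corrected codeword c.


S = (5, 7, 1), error at position 3, error magnitude e = 2, c = [6, 5, 10, 1, 2].

Step 1: column multipliers v_i = (∏_{j≠i}(α_i − α_j))^{−1} mod 11.
  i = 1 (α = 9): (9−1)(9−8)(9−2)(9−10) = 8·1·7·(−1) = −56 ≡ 10, so v_1 = 10^{−1} = 10 (mod 11).
  i = 2 (α = 1): (1−9)(1−8)(1−2)(1−10) = (−8)·(−7)·(−1)·(−9) = 504 ≡ 9, so v_2 = 9^{−1} = 5 (mod 11).
  i = 3 (α = 8): (8−9)(8−1)(8−2)(8−10) = (−1)·7·6·(−2) = 84 ≡ 7, so v_3 = 7^{−1} = 8 (mod 11).
  i = 4 (α = 2): (2−9)(2−1)(2−8)(2−10) = (−7)·1·(−6)·(−8) = −336 ≡ 5, so v_4 = 5^{−1} = 9 (mod 11).
  i = 5 (α = 10): (10−9)(10−1)(10−8)(10−2) = 1·9·2·8 = 144 ≡ 1, so v_5 = 1^{−1} = 1 (mod 11).
  v = [10, 5, 8, 9, 1].
Step 2: syndromes of r = [6, 5, 1, 1, 2] (all sums mod 11).
  S_0 = Σ v_i r_i = 10·6 + 5·5 + 8·1 + 9·1 + 1·2 = 104 ≡ 5.
  S_1 = Σ v_i α_i r_i = 10·9·6 + 5·1·5 + 8·8·1 + 9·2·1 + 1·10·2 = 667 ≡ 7.
  α_i^2 mod 11 = [4, 1, 9, 4, 1].
  S_2 = Σ v_i α_i^2 r_i = 10·4·6 + 5·1·5 + 8·9·1 + 9·4·1 + 1·1·2 = 375 ≡ 1.
  S = (5, 7, 1) ≠ 0, so r is not a codeword (an error is present).
Step 3: locate the error. For a single error e at position i, S_ℓ = v_i·e·α_i^ℓ, so α_err = S_1/S_0.
  S_0^{−1} = 5^{−1} = 9 (mod 11), so α_err = 7·9 = 63 ≡ 8 = α_3. Error position i = 3.
  Consistency check: S_2/S_1 = 1·8 = 8 ≡ 8 = α_err ✓ (single-error assumption holds).
Step 4: error magnitude e = S_0/v_3 = S_0·∏_{j≠3}(α_3 − α_j) = 5·7 = 35 ≡ 2 (mod 11).
Step 5: correct position 3: c_3 = r_3 − e = 1 − 2 ≡ 10 (mod 11). Hence c = [6, 5, 10, 1, 2].
  Check: interpolating c through the α_i gives m(x) = 9 + 7·x (degree < 2) with m(α_i) = c_i for every i, so c is indeed a codeword.


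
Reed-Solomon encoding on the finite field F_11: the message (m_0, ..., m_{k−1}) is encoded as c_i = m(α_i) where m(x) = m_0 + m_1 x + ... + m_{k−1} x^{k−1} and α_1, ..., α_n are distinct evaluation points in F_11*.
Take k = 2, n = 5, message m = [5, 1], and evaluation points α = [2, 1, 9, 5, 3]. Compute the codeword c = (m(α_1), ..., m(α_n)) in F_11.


c = [7, 6, 3, 10, 8]

Message polynomial: m(x) = 5 + 1·x (mod 11).
For each evaluation point α_i, compute m(α_i) mod 11:
  α_1 = 2: Horner steps 1 → 7, so m(2) = 7.
  α_2 = 1: Horner steps 1 → 6, so m(1) = 6.
  α_3 = 9: Horner steps 1 → 3, so m(9) = 3.
  α_4 = 5: Horner steps 1 → 10, so m(5) = 10.
  α_5 = 3: Horner steps 1 → 8, so m(3) = 8.
Codeword c = [7, 6, 3, 10, 8] ∈ F_11^5.


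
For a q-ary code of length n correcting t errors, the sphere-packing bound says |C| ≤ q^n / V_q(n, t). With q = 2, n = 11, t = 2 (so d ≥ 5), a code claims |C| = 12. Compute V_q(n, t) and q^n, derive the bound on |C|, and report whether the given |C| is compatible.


V_q(n, t) = 67, q^n = 2048, Hamming bound = 30, |C| = 12 ≤ bound (satisfied).

Step 1: Compute V_q(n, t) = Σ_{j=0}^2 C(n, j) (q−1)^j.
  j = 0: C(11,0)·(1)^0 = 1·1 = 1.
  j = 1: C(11,1)·(1)^1 = 11·1 = 11.
  j = 2: C(11,2)·(1)^2 = 55·1 = 55.
  V_q(n, t) = 1 + 11 + 55 = 67.
Step 2: q^n = 2^11 = 2048.
Step 3: Hamming bound ⌊q^n / V_q(n,t)⌋ = ⌊2048/67⌋ = 30.
Step 4: Compare |C| = 12 to 30: satisfied.
The claimed |C| lies below the Hamming bound.


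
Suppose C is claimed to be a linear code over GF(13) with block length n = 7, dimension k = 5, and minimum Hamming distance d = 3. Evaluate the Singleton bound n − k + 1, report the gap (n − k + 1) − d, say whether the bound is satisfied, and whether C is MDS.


Singleton RHS = n − k + 1 = 3, slack = 0, bound satisfied, MDS.

Singleton bound: d ≤ n − k + 1.
Here n = 7, k = 5, so n − k + 1 = 3.
Given d = 3, check d ≤ 3: YES.
Slack = (n − k + 1) − d = 0.
The code is MDS (slack = 0).
Description: the claimed parameters are [7, 5, 3]_13; such a code would be MDS (meets Singleton bound).


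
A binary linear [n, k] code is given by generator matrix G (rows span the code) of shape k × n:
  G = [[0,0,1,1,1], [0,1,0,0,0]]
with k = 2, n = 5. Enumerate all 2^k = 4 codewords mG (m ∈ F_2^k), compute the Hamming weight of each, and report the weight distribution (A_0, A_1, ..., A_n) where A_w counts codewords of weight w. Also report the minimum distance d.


Weight distribution: A_0 = 1, A_1 = 1, A_3 = 1, A_4 = 1. Minimum distance d = 1.

Enumerate all 2^2 = 4 messages m ∈ F_2^2.
For each, compute codeword c = mG in F_2^5, then tally its weight.
  m = 00 → c = 00000, weight = 0.
  m = 10 → c = 00111, weight = 3.
  m = 01 → c = 01000, weight = 1.
  m = 11 → c = 01111, weight = 4.
Tally weights:
  weight 0: 1 codewords.
  weight 1: 1 codewords.
  weight 3: 1 codewords.
  weight 4: 1 codewords.
Minimum distance d = smallest w > 0 with A_w > 0 = 1.
Sanity: Σ A_w = 4 = 2^2 = 4 ✓.


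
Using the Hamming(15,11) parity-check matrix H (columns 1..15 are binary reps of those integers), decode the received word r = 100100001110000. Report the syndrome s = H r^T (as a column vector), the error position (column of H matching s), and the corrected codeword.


s = (1, 1, 0, 1)^T, error position = 13, corrected codeword c = 100100001110100

Compute s = H r^T mod 2 one row at a time:
  s_1 = 0 + 1 + 1 + 1 + 0 + 0 + 0 + 0 = 3 ≡ 1 (mod 2).
  s_2 = 1 + 0 + 0 + 0 + 0 + 0 + 0 + 0 = 1 ≡ 1 (mod 2).
  s_3 = 0 + 0 + 0 + 0 + 1 + 1 + 0 + 0 = 2 ≡ 0 (mod 2).
  s_4 = 1 + 0 + 0 + 0 + 1 + 1 + 0 + 0 = 3 ≡ 1 (mod 2).
s = (1, 1, 0, 1)^T — this equals column 13 of H (binary 1101), so error is at position 13.
Correct: flip bit 13 of r = 100100001110000 to get c = 100100001110100.


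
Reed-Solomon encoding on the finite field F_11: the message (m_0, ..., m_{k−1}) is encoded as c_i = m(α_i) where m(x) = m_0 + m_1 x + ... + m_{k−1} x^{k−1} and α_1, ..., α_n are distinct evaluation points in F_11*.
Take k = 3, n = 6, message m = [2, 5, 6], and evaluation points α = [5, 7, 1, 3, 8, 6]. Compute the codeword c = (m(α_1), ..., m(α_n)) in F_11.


c = [1, 1, 2, 5, 8, 6]

Message polynomial: m(x) = 2 + 5·x + 6·x^2 (mod 11).
For each evaluation point α_i, compute m(α_i) mod 11:
  α_1 = 5: Horner steps 6 → 2 → 1, so m(5) = 1.
  α_2 = 7: Horner steps 6 → 3 → 1, so m(7) = 1.
  α_3 = 1: Horner steps 6 → 0 → 2, so m(1) = 2.
  α_4 = 3: Horner steps 6 → 1 → 5, so m(3) = 5.
  α_5 = 8: Horner steps 6 → 9 → 8, so m(8) = 8.
  α_6 = 6: Horner steps 6 → 8 → 6, so m(6) = 6.
Codeword c = [1, 1, 2, 5, 8, 6] ∈ F_11^6.


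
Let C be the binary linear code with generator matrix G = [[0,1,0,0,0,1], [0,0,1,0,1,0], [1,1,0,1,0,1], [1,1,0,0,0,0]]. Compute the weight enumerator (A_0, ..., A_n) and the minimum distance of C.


Weight distribution: A_0 = 1, A_2 = 7, A_4 = 7, A_6 = 1. Minimum distance d = 2.

Enumerate all 2^4 = 16 messages m ∈ F_2^4.
For each, compute codeword c = mG in F_2^6, then tally its weight.
  m = 0000 → c = 000000, weight = 0.
  m = 1000 → c = 010001, weight = 2.
  m = 0100 → c = 001010, weight = 2.
  m = 1100 → c = 011011, weight = 4.
  m = 0010 → c = 110101, weight = 4.
  m = 1010 → c = 100100, weight = 2.
  m = 0110 → c = 111111, weight = 6.
  m = 1110 → c = 101110, weight = 4.
  m = 0001 → c = 110000, weight = 2.
  m = 1001 → c = 100001, weight = 2.
  m = 0101 → c = 111010, weight = 4.
  m = 1101 → c = 101011, weight = 4.
  m = 0011 → c = 000101, weight = 2.
  m = 1011 → c = 010100, weight = 2.
  m = 0111 → c = 001111, weight = 4.
  m = 1111 → c = 011110, weight = 4.
Tally weights:
  weight 0: 1 codewords.
  weight 2: 7 codewords.
  weight 4: 7 codewords.
  weight 6: 1 codewords.
Minimum distance d = smallest w > 0 with A_w > 0 = 2.
Sanity: Σ A_w = 16 = 2^4 = 16 ✓.


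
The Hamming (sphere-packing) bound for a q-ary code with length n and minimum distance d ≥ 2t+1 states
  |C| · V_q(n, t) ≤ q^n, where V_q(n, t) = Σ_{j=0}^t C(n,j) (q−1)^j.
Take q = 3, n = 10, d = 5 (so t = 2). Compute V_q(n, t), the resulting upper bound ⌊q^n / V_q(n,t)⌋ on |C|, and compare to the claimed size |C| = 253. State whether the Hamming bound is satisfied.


V_q(n, t) = 201, q^n = 59049, Hamming bound = 293, |C| = 253 ≤ bound (satisfied).

Step 1: Compute V_q(n, t) = Σ_{j=0}^2 C(n, j) (q−1)^j.
  j = 0: C(10,0)·(2)^0 = 1·1 = 1.
  j = 1: C(10,1)·(2)^1 = 10·2 = 20.
  j = 2: C(10,2)·(2)^2 = 45·4 = 180.
  V_q(n, t) = 1 + 20 + 180 = 201.
Step 2: q^n = 3^10 = 59049.
Step 3: Hamming bound ⌊q^n / V_q(n,t)⌋ = ⌊59049/201⌋ = 293.
Step 4: Compare |C| = 253 to 293: satisfied.
The claimed |C| lies below the Hamming bound.


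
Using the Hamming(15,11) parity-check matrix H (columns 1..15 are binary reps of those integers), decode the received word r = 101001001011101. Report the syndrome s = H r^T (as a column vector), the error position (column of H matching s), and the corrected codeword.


s = (1, 0, 0, 0)^T, error position = 8, corrected codeword c = 101001011011101

Compute s = H r^T mod 2 one row at a time:
  s_1 = 0 + 1 + 0 + 1 + 1 + 1 + 0 + 1 = 5 ≡ 1 (mod 2).
  s_2 = 0 + 0 + 1 + 0 + 1 + 1 + 0 + 1 = 4 ≡ 0 (mod 2).
  s_3 = 0 + 1 + 1 + 0 + 0 + 1 + 0 + 1 = 4 ≡ 0 (mod 2).
  s_4 = 1 + 1 + 0 + 0 + 1 + 1 + 1 + 1 = 6 ≡ 0 (mod 2).
s = (1, 0, 0, 0)^T — this equals column 8 of H (binary 1000), so error is at position 8.
Correct: flip bit 8 of r = 101001001011101 to get c = 101001011011101.


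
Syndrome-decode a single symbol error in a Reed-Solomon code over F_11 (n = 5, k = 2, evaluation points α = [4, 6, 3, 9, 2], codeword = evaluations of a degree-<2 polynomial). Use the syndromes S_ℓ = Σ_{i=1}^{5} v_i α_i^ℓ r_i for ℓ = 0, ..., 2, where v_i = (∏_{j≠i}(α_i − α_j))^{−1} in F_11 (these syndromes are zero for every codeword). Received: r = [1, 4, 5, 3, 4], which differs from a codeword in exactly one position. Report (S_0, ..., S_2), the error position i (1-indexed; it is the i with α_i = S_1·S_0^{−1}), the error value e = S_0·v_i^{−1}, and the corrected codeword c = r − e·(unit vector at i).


S = (6, 1, 2), error at position 5, error magnitude e = 6, c = [1, 4, 5, 3, 9].

Step 1: column multipliers v_i = (∏_{j≠i}(α_i − α_j))^{−1} mod 11.
  i = 1 (α = 4): (4−6)(4−3)(4−9)(4−2) = (−2)·1·(−5)·2 = 20 ≡ 9, so v_1 = 9^{−1} = 5 (mod 11).
  i = 2 (α = 6): (6−4)(6−3)(6−9)(6−2) = 2·3·(−3)·4 = −72 ≡ 5, so v_2 = 5^{−1} = 9 (mod 11).
  i = 3 (α = 3): (3−4)(3−6)(3−9)(3−2) = (−1)·(−3)·(−6)·1 = −18 ≡ 4, so v_3 = 4^{−1} = 3 (mod 11).
  i = 4 (α = 9): (9−4)(9−6)(9−3)(9−2) = 5·3·6·7 = 630 ≡ 3, so v_4 = 3^{−1} = 4 (mod 11).
  i = 5 (α = 2): (2−4)(2−6)(2−3)(2−9) = (−2)·(−4)·(−1)·(−7) = 56 ≡ 1, so v_5 = 1^{−1} = 1 (mod 11).
  v = [5, 9, 3, 4, 1].
Step 2: syndromes of r = [1, 4, 5, 3, 4] (all sums mod 11).
  S_0 = Σ v_i r_i = 5·1 + 9·4 + 3·5 + 4·3 + 1·4 = 72 ≡ 6.
  S_1 = Σ v_i α_i r_i = 5·4·1 + 9·6·4 + 3·3·5 + 4·9·3 + 1·2·4 = 397 ≡ 1.
  α_i^2 mod 11 = [5, 3, 9, 4, 4].
  S_2 = Σ v_i α_i^2 r_i = 5·5·1 + 9·3·4 + 3·9·5 + 4·4·3 + 1·4·4 = 332 ≡ 2.
  S = (6, 1, 2) ≠ 0, so r is not a codeword (an error is present).
Step 3: locate the error. For a single error e at position i, S_ℓ = v_i·e·α_i^ℓ, so α_err = S_1/S_0.
  S_0^{−1} = 6^{−1} = 2 (mod 11), so α_err = 1·2 = 2 ≡ 2 = α_5. Error position i = 5.
  Consistency check: S_2/S_1 = 2·1 = 2 ≡ 2 = α_err ✓ (single-error assumption holds).
Step 4: error magnitude e = S_0/v_5 = S_0·∏_{j≠5}(α_5 − α_j) = 6·1 = 6 ≡ 6 (mod 11).
Step 5: correct position 5: c_5 = r_5 − e = 4 − 6 ≡ 9 (mod 11). Hence c = [1, 4, 5, 3, 9].
  Check: interpolating c through the α_i gives m(x) = 6 + 7·x (degree < 2) with m(α_i) = c_i for every i, so c is indeed a codeword.


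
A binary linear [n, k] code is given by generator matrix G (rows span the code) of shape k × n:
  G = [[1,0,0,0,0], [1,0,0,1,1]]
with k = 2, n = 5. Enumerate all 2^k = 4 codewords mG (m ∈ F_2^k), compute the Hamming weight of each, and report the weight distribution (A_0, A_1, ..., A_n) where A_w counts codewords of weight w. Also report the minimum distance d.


Weight distribution: A_0 = 1, A_1 = 1, A_2 = 1, A_3 = 1. Minimum distance d = 1.

Enumerate all 2^2 = 4 messages m ∈ F_2^2.
For each, compute codeword c = mG in F_2^5, then tally its weight.
  m = 00 → c = 00000, weight = 0.
  m = 10 → c = 10000, weight = 1.
  m = 01 → c = 10011, weight = 3.
  m = 11 → c = 00011, weight = 2.
Tally weights:
  weight 0: 1 codewords.
  weight 1: 1 codewords.
  weight 2: 1 codewords.
  weight 3: 1 codewords.
Minimum distance d = smallest w > 0 with A_w > 0 = 1.
Sanity: Σ A_w = 4 = 2^2 = 4 ✓.


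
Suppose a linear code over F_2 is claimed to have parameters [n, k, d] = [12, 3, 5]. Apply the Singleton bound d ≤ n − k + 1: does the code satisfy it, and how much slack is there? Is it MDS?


Singleton RHS = n − k + 1 = 10, slack = 5, bound satisfied, not MDS.

Singleton bound: d ≤ n − k + 1.
Here n = 12, k = 3, so n − k + 1 = 10.
Given d = 5, check d ≤ 10: YES.
Slack = (n − k + 1) − d = 5.
The code is NOT MDS (slack = 5 > 0).
Description: the claimed parameters are [12, 3, 5]_2; such a code would be non-MDS.


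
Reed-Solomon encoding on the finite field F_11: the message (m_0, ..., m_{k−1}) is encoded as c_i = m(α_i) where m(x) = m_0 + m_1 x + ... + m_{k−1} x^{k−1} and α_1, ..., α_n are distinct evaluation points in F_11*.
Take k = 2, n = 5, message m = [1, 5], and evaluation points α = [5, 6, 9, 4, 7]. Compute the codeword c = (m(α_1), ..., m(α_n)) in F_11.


c = [4, 9, 2, 10, 3]

Message polynomial: m(x) = 1 + 5·x (mod 11).
For each evaluation point α_i, compute m(α_i) mod 11:
  α_1 = 5: Horner steps 5 → 4, so m(5) = 4.
  α_2 = 6: Horner steps 5 → 9, so m(6) = 9.
  α_3 = 9: Horner steps 5 → 2, so m(9) = 2.
  α_4 = 4: Horner steps 5 → 10, so m(4) = 10.
  α_5 = 7: Horner steps 5 → 3, so m(7) = 3.
Codeword c = [4, 9, 2, 10, 3] ∈ F_11^5.


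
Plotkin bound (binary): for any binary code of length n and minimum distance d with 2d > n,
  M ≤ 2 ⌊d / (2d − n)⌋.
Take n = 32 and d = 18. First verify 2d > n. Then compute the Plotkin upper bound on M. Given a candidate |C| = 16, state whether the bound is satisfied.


Plotkin bound M ≤ 8; given |C| = 16 > bound (violated).

Check applicability: 2d = 36, n = 32.
2d − n = 4 > 0, so Plotkin applies.
Compute d/(2d−n) = 18/4 ≈ 4.5000.
⌊d/(2d−n)⌋ = 4.
Plotkin bound: M ≤ 2·4 = 8.
Given |C| = 16, check: VIOLATED.
This |C| is above the Plotkin bound, so no binary code with n = 32, d = 18 and 16 codewords exists.


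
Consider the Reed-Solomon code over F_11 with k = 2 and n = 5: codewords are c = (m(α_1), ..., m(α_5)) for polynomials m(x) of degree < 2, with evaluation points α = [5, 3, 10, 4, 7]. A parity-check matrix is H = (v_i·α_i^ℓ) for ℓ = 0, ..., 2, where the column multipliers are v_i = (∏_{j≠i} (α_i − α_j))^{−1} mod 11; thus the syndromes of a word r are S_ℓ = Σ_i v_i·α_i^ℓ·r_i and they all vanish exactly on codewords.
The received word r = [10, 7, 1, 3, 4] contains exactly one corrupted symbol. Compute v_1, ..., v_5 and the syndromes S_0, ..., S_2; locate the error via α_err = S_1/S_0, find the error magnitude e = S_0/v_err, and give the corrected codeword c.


S = (7, 5, 2), error at position 5, error magnitude e = 2, c = [10, 7, 1, 3, 2].

Step 1: column multipliers v_i = (∏_{j≠i}(α_i − α_j))^{−1} mod 11.
  i = 1 (α = 5): (5−3)(5−10)(5−4)(5−7) = 2·(−5)·1·(−2) = 20 ≡ 9, so v_1 = 9^{−1} = 5 (mod 11).
  i = 2 (α = 3): (3−5)(3−10)(3−4)(3−7) = (−2)·(−7)·(−1)·(−4) = 56 ≡ 1, so v_2 = 1^{−1} = 1 (mod 11).
  i = 3 (α = 10): (10−5)(10−3)(10−4)(10−7) = 5·7·6·3 = 630 ≡ 3, so v_3 = 3^{−1} = 4 (mod 11).
  i = 4 (α = 4): (4−5)(4−3)(4−10)(4−7) = (−1)·1·(−6)·(−3) = −18 ≡ 4, so v_4 = 4^{−1} = 3 (mod 11).
  i = 5 (α = 7): (7−5)(7−3)(7−10)(7−4) = 2·4·(−3)·3 = −72 ≡ 5, so v_5 = 5^{−1} = 9 (mod 11).
  v = [5, 1, 4, 3, 9].
Step 2: syndromes of r = [10, 7, 1, 3, 4] (all sums mod 11).
  S_0 = Σ v_i r_i = 5·10 + 1·7 + 4·1 + 3·3 + 9·4 = 106 ≡ 7.
  S_1 = Σ v_i α_i r_i = 5·5·10 + 1·3·7 + 4·10·1 + 3·4·3 + 9·7·4 = 599 ≡ 5.
  α_i^2 mod 11 = [3, 9, 1, 5, 5].
  S_2 = Σ v_i α_i^2 r_i = 5·3·10 + 1·9·7 + 4·1·1 + 3·5·3 + 9·5·4 = 442 ≡ 2.
  S = (7, 5, 2) ≠ 0, so r is not a codeword (an error is present).
Step 3: locate the error. For a single error e at position i, S_ℓ = v_i·e·α_i^ℓ, so α_err = S_1/S_0.
  S_0^{−1} = 7^{−1} = 8 (mod 11), so α_err = 5·8 = 40 ≡ 7 = α_5. Error position i = 5.
  Consistency check: S_2/S_1 = 2·9 = 18 ≡ 7 = α_err ✓ (single-error assumption holds).
Step 4: error magnitude e = S_0/v_5 = S_0·∏_{j≠5}(α_5 − α_j) = 7·5 = 35 ≡ 2 (mod 11).
Step 5: correct position 5: c_5 = r_5 − e = 4 − 2 ≡ 2 (mod 11). Hence c = [10, 7, 1, 3, 2].
  Check: interpolating c through the α_i gives m(x) = 8 + 7·x (degree < 2) with m(α_i) = c_i for every i, so c is indeed a codeword.


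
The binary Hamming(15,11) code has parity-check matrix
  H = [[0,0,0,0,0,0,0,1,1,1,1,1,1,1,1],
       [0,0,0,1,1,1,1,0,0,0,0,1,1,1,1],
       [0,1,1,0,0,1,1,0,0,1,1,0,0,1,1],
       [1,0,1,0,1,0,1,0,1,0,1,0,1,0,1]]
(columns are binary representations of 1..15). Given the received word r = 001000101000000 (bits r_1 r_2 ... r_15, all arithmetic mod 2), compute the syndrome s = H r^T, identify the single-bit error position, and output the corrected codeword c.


s = (1, 1, 0, 1)^T, error position = 13, corrected codeword c = 001000101000100

Compute s = H r^T mod 2 one row at a time:
  s_1 = 0 + 1 + 0 + 0 + 0 + 0 + 0 + 0 = 1 ≡ 1 (mod 2).
  s_2 = 0 + 0 + 0 + 1 + 0 + 0 + 0 + 0 = 1 ≡ 1 (mod 2).
  s_3 = 0 + 1 + 0 + 1 + 0 + 0 + 0 + 0 = 2 ≡ 0 (mod 2).
  s_4 = 0 + 1 + 0 + 1 + 1 + 0 + 0 + 0 = 3 ≡ 1 (mod 2).
s = (1, 1, 0, 1)^T — this equals column 13 of H (binary 1101), so error is at position 13.
Correct: flip bit 13 of r = 001000101000000 to get c = 001000101000100.


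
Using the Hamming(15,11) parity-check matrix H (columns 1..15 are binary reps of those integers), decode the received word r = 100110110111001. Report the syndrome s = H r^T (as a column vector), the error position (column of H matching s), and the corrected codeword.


s = (1, 1, 0, 1)^T, error position = 13, corrected codeword c = 100110110111101

Compute s = H r^T mod 2 one row at a time:
  s_1 = 1 + 0 + 1 + 1 + 1 + 0 + 0 + 1 = 5 ≡ 1 (mod 2).
  s_2 = 1 + 1 + 0 + 1 + 1 + 0 + 0 + 1 = 5 ≡ 1 (mod 2).
  s_3 = 0 + 0 + 0 + 1 + 1 + 1 + 0 + 1 = 4 ≡ 0 (mod 2).
  s_4 = 1 + 0 + 1 + 1 + 0 + 1 + 0 + 1 = 5 ≡ 1 (mod 2).
s = (1, 1, 0, 1)^T — this equals column 13 of H (binary 1101), so error is at position 13.
Correct: flip bit 13 of r = 100110110111001 to get c = 100110110111101.


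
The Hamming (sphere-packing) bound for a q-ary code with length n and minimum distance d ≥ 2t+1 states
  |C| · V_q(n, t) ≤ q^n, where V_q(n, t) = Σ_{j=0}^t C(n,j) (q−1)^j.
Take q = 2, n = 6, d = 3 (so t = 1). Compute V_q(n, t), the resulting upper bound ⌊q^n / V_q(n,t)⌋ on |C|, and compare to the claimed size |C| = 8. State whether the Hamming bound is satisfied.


V_q(n, t) = 7, q^n = 64, Hamming bound = 9, |C| = 8 ≤ bound (satisfied).

Step 1: Compute V_q(n, t) = Σ_{j=0}^1 C(n, j) (q−1)^j.
  j = 0: C(6,0)·(1)^0 = 1·1 = 1.
  j = 1: C(6,1)·(1)^1 = 6·1 = 6.
  V_q(n, t) = 1 + 6 = 7.
Step 2: q^n = 2^6 = 64.
Step 3: Hamming bound ⌊q^n / V_q(n,t)⌋ = ⌊64/7⌋ = 9.
Step 4: Compare |C| = 8 to 9: satisfied.
The claimed |C| lies below the Hamming bound.


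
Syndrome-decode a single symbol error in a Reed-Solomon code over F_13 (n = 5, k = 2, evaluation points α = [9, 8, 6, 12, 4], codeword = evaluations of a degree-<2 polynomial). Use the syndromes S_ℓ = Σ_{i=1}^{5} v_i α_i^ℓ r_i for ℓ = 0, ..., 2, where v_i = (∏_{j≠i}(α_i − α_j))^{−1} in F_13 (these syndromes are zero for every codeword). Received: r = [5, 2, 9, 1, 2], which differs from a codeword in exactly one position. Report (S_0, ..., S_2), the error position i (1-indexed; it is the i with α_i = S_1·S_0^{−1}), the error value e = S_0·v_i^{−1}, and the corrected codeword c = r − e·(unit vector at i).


S = (8, 6, 11), error at position 5, error magnitude e = 12, c = [5, 2, 9, 1, 3].

Step 1: column multipliers v_i = (∏_{j≠i}(α_i − α_j))^{−1} mod 13.
  i = 1 (α = 9): (9−8)(9−6)(9−12)(9−4) = 1·3·(−3)·5 = −45 ≡ 7, so v_1 = 7^{−1} = 2 (mod 13).
  i = 2 (α = 8): (8−9)(8−6)(8−12)(8−4) = (−1)·2·(−4)·4 = 32 ≡ 6, so v_2 = 6^{−1} = 11 (mod 13).
  i = 3 (α = 6): (6−9)(6−8)(6−12)(6−4) = (−3)·(−2)·(−6)·2 = −72 ≡ 6, so v_3 = 6^{−1} = 11 (mod 13).
  i = 4 (α = 12): (12−9)(12−8)(12−6)(12−4) = 3·4·6·8 = 576 ≡ 4, so v_4 = 4^{−1} = 10 (mod 13).
  i = 5 (α = 4): (4−9)(4−8)(4−6)(4−12) = (−5)·(−4)·(−2)·(−8) = 320 ≡ 8, so v_5 = 8^{−1} = 5 (mod 13).
  v = [2, 11, 11, 10, 5].
Step 2: syndromes of r = [5, 2, 9, 1, 2] (all sums mod 13).
  S_0 = Σ v_i r_i = 2·5 + 11·2 + 11·9 + 10·1 + 5·2 = 151 ≡ 8.
  S_1 = Σ v_i α_i r_i = 2·9·5 + 11·8·2 + 11·6·9 + 10·12·1 + 5·4·2 = 1020 ≡ 6.
  α_i^2 mod 13 = [3, 12, 10, 1, 3].
  S_2 = Σ v_i α_i^2 r_i = 2·3·5 + 11·12·2 + 11·10·9 + 10·1·1 + 5·3·2 = 1324 ≡ 11.
  S = (8, 6, 11) ≠ 0, so r is not a codeword (an error is present).
Step 3: locate the error. For a single error e at position i, S_ℓ = v_i·e·α_i^ℓ, so α_err = S_1/S_0.
  S_0^{−1} = 8^{−1} = 5 (mod 13), so α_err = 6·5 = 30 ≡ 4 = α_5. Error position i = 5.
  Consistency check: S_2/S_1 = 11·11 = 121 ≡ 4 = α_err ✓ (single-error assumption holds).
Step 4: error magnitude e = S_0/v_5 = S_0·∏_{j≠5}(α_5 − α_j) = 8·8 = 64 ≡ 12 (mod 13).
Step 5: correct position 5: c_5 = r_5 − e = 2 − 12 ≡ 3 (mod 13). Hence c = [5, 2, 9, 1, 3].
  Check: interpolating c through the α_i gives m(x) = 4 + 3·x (degree < 2) with m(α_i) = c_i for every i, so c is indeed a codeword.


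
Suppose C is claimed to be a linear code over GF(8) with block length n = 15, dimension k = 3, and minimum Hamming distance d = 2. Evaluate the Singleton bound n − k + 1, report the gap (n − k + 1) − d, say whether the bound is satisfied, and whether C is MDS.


Singleton RHS = n − k + 1 = 13, slack = 11, bound satisfied, not MDS.

Singleton bound: d ≤ n − k + 1.
Here n = 15, k = 3, so n − k + 1 = 13.
Given d = 2, check d ≤ 13: YES.
Slack = (n − k + 1) − d = 11.
The code is NOT MDS (slack = 11 > 0).
Description: the claimed parameters are [15, 3, 2]_8; such a code would be non-MDS.


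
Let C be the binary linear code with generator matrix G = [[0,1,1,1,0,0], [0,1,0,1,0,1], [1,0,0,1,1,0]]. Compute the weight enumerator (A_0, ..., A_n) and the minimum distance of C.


Weight distribution: A_0 = 1, A_2 = 1, A_3 = 3, A_4 = 2, A_5 = 1. Minimum distance d = 2.

Enumerate all 2^3 = 8 messages m ∈ F_2^3.
For each, compute codeword c = mG in F_2^6, then tally its weight.
  m = 000 → c = 000000, weight = 0.
  m = 100 → c = 011100, weight = 3.
  m = 010 → c = 010101, weight = 3.
  m = 110 → c = 001001, weight = 2.
  m = 001 → c = 100110, weight = 3.
  m = 101 → c = 111010, weight = 4.
  m = 011 → c = 110011, weight = 4.
  m = 111 → c = 101111, weight = 5.
Tally weights:
  weight 0: 1 codewords.
  weight 2: 1 codewords.
  weight 3: 3 codewords.
  weight 4: 2 codewords.
  weight 5: 1 codewords.
Minimum distance d = smallest w > 0 with A_w > 0 = 2.
Sanity: Σ A_w = 8 = 2^3 = 8 ✓.


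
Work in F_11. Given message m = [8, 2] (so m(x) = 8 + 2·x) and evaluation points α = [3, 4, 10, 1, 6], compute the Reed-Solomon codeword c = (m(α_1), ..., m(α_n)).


c = [3, 5, 6, 10, 9]

Message polynomial: m(x) = 8 + 2·x (mod 11).
For each evaluation point α_i, compute m(α_i) mod 11:
  α_1 = 3: Horner steps 2 → 3, so m(3) = 3.
  α_2 = 4: Horner steps 2 → 5, so m(4) = 5.
  α_3 = 10: Horner steps 2 → 6, so m(10) = 6.
  α_4 = 1: Horner steps 2 → 10, so m(1) = 10.
  α_5 = 6: Horner steps 2 → 9, so m(6) = 9.
Codeword c = [3, 5, 6, 10, 9] ∈ F_11^5.


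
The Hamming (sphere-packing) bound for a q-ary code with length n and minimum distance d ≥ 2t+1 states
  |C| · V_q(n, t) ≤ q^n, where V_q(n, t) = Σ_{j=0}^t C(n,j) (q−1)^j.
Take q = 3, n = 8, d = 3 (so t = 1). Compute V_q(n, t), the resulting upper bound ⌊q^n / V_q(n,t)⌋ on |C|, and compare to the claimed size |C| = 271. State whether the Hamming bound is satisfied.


V_q(n, t) = 17, q^n = 6561, Hamming bound = 385, |C| = 271 ≤ bound (satisfied).

Step 1: Compute V_q(n, t) = Σ_{j=0}^1 C(n, j) (q−1)^j.
  j = 0: C(8,0)·(2)^0 = 1·1 = 1.
  j = 1: C(8,1)·(2)^1 = 8·2 = 16.
  V_q(n, t) = 1 + 16 = 17.
Step 2: q^n = 3^8 = 6561.
Step 3: Hamming bound ⌊q^n / V_q(n,t)⌋ = ⌊6561/17⌋ = 385.
Step 4: Compare |C| = 271 to 385: satisfied.
The claimed |C| lies below the Hamming bound.


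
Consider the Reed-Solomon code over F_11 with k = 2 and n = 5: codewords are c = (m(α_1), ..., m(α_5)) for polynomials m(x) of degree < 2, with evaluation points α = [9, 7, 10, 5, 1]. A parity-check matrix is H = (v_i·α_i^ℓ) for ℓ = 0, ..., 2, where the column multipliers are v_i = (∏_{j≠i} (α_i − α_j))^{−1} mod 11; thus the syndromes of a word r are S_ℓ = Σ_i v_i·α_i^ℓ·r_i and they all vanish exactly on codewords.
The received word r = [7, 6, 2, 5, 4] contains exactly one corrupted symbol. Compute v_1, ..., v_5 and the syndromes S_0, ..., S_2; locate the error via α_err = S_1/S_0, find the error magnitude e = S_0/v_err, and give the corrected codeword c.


S = (1, 1, 1), error at position 5, error magnitude e = 1, c = [7, 6, 2, 5, 3].

Step 1: column multipliers v_i = (∏_{j≠i}(α_i − α_j))^{−1} mod 11.
  i = 1 (α = 9): (9−7)(9−10)(9−5)(9−1) = 2·(−1)·4·8 = −64 ≡ 2, so v_1 = 2^{−1} = 6 (mod 11).
  i = 2 (α = 7): (7−9)(7−10)(7−5)(7−1) = (−2)·(−3)·2·6 = 72 ≡ 6, so v_2 = 6^{−1} = 2 (mod 11).
  i = 3 (α = 10): (10−9)(10−7)(10−5)(10−1) = 1·3·5·9 = 135 ≡ 3, so v_3 = 3^{−1} = 4 (mod 11).
  i = 4 (α = 5): (5−9)(5−7)(5−10)(5−1) = (−4)·(−2)·(−5)·4 = −160 ≡ 5, so v_4 = 5^{−1} = 9 (mod 11).
  i = 5 (α = 1): (1−9)(1−7)(1−10)(1−5) = (−8)·(−6)·(−9)·(−4) = 1728 ≡ 1, so v_5 = 1^{−1} = 1 (mod 11).
  v = [6, 2, 4, 9, 1].
Step 2: syndromes of r = [7, 6, 2, 5, 4] (all sums mod 11).
  S_0 = Σ v_i r_i = 6·7 + 2·6 + 4·2 + 9·5 + 1·4 = 111 ≡ 1.
  S_1 = Σ v_i α_i r_i = 6·9·7 + 2·7·6 + 4·10·2 + 9·5·5 + 1·1·4 = 771 ≡ 1.
  α_i^2 mod 11 = [4, 5, 1, 3, 1].
  S_2 = Σ v_i α_i^2 r_i = 6·4·7 + 2·5·6 + 4·1·2 + 9·3·5 + 1·1·4 = 375 ≡ 1.
  S = (1, 1, 1) ≠ 0, so r is not a codeword (an error is present).
Step 3: locate the error. For a single error e at position i, S_ℓ = v_i·e·α_i^ℓ, so α_err = S_1/S_0.
  S_0^{−1} = 1^{−1} = 1 (mod 11), so α_err = 1·1 = 1 ≡ 1 = α_5. Error position i = 5.
  Consistency check: S_2/S_1 = 1·1 = 1 ≡ 1 = α_err ✓ (single-error assumption holds).
Step 4: error magnitude e = S_0/v_5 = S_0·∏_{j≠5}(α_5 − α_j) = 1·1 = 1 ≡ 1 (mod 11).
Step 5: correct position 5: c_5 = r_5 − e = 4 − 1 ≡ 3 (mod 11). Hence c = [7, 6, 2, 5, 3].
  Check: interpolating c through the α_i gives m(x) = 8 + 6·x (degree < 2) with m(α_i) = c_i for every i, so c is indeed a codeword.


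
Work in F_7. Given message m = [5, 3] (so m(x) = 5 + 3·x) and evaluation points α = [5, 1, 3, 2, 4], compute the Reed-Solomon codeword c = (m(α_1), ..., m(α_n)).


c = [6, 1, 0, 4, 3]

Message polynomial: m(x) = 5 + 3·x (mod 7).
For each evaluation point α_i, compute m(α_i) mod 7:
  α_1 = 5: Horner steps 3 → 6, so m(5) = 6.
  α_2 = 1: Horner steps 3 → 1, so m(1) = 1.
  α_3 = 3: Horner steps 3 → 0, so m(3) = 0.
  α_4 = 2: Horner steps 3 → 4, so m(2) = 4.
  α_5 = 4: Horner steps 3 → 3, so m(4) = 3.
Codeword c = [6, 1, 0, 4, 3] ∈ F_7^5.


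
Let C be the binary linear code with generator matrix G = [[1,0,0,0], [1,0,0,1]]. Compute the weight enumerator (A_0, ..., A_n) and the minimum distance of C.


Weight distribution: A_0 = 1, A_1 = 2, A_2 = 1. Minimum distance d = 1.

Enumerate all 2^2 = 4 messages m ∈ F_2^2.
For each, compute codeword c = mG in F_2^4, then tally its weight.
  m = 00 → c = 0000, weight = 0.
  m = 10 → c = 1000, weight = 1.
  m = 01 → c = 1001, weight = 2.
  m = 11 → c = 0001, weight = 1.
Tally weights:
  weight 0: 1 codewords.
  weight 1: 2 codewords.
  weight 2: 1 codewords.
Minimum distance d = smallest w > 0 with A_w > 0 = 1.
Sanity: Σ A_w = 4 = 2^2 = 4 ✓.


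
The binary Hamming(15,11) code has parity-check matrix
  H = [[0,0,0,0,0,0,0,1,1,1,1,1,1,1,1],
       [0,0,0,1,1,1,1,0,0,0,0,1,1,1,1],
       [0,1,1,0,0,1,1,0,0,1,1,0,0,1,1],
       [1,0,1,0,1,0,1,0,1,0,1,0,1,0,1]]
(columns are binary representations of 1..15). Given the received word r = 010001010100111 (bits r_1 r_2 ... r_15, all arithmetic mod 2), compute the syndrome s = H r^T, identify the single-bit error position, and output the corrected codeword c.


s = (1, 0, 1, 0)^T, error position = 10, corrected codeword c = 010001010000111

Compute s = H r^T mod 2 one row at a time:
  s_1 = 1 + 0 + 1 + 0 + 0 + 1 + 1 + 1 = 5 ≡ 1 (mod 2).
  s_2 = 0 + 0 + 1 + 0 + 0 + 1 + 1 + 1 = 4 ≡ 0 (mod 2).
  s_3 = 1 + 0 + 1 + 0 + 1 + 0 + 1 + 1 = 5 ≡ 1 (mod 2).
  s_4 = 0 + 0 + 0 + 0 + 0 + 0 + 1 + 1 = 2 ≡ 0 (mod 2).
s = (1, 0, 1, 0)^T — this equals column 10 of H (binary 1010), so error is at position 10.
Correct: flip bit 10 of r = 010001010100111 to get c = 010001010000111.


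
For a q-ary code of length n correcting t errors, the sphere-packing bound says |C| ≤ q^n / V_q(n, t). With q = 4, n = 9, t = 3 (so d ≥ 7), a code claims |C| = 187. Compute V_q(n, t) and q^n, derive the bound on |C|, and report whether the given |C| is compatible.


V_q(n, t) = 2620, q^n = 262144, Hamming bound = 100, |C| = 187 > bound (violated).

Step 1: Compute V_q(n, t) = Σ_{j=0}^3 C(n, j) (q−1)^j.
  j = 0: C(9,0)·(3)^0 = 1·1 = 1.
  j = 1: C(9,1)·(3)^1 = 9·3 = 27.
  j = 2: C(9,2)·(3)^2 = 36·9 = 324.
  j = 3: C(9,3)·(3)^3 = 84·27 = 2268.
  V_q(n, t) = 1 + 27 + 324 + 2268 = 2620.
Step 2: q^n = 4^9 = 262144.
Step 3: Hamming bound ⌊q^n / V_q(n,t)⌋ = ⌊262144/2620⌋ = 100.
Step 4: Compare |C| = 187 to 100: violated.
The claimed |C| lies above the Hamming bound, so no 4-ary code of length 9 with d ≥ 7 can have 187 codewords.


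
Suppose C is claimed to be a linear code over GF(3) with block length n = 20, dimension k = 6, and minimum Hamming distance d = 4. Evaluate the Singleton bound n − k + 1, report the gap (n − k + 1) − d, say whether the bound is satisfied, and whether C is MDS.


Singleton RHS = n − k + 1 = 15, slack = 11, bound satisfied, not MDS.

Singleton bound: d ≤ n − k + 1.
Here n = 20, k = 6, so n − k + 1 = 15.
Given d = 4, check d ≤ 15: YES.
Slack = (n − k + 1) − d = 11.
The code is NOT MDS (slack = 11 > 0).
Description: the claimed parameters are [20, 6, 4]_3; such a code would be non-MDS.


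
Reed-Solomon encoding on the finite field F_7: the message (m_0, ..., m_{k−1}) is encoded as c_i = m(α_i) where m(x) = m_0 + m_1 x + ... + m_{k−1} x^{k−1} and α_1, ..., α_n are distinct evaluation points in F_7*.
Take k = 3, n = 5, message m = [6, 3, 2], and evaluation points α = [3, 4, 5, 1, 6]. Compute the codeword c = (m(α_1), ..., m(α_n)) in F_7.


c = [5, 1, 1, 4, 5]

Message polynomial: m(x) = 6 + 3·x + 2·x^2 (mod 7).
For each evaluation point α_i, compute m(α_i) mod 7:
  α_1 = 3: Horner steps 2 → 2 → 5, so m(3) = 5.
  α_2 = 4: Horner steps 2 → 4 → 1, so m(4) = 1.
  α_3 = 5: Horner steps 2 → 6 → 1, so m(5) = 1.
  α_4 = 1: Horner steps 2 → 5 → 4, so m(1) = 4.
  α_5 = 6: Horner steps 2 → 1 → 5, so m(6) = 5.
Codeword c = [5, 1, 1, 4, 5] ∈ F_7^5.
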